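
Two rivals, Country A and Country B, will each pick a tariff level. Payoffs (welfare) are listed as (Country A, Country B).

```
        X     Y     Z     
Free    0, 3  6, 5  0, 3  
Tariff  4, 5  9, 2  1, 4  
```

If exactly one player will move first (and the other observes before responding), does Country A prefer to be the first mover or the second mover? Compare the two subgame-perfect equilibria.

If Country A leads: Country B's best replies are Free→Y, Tariff→X; Country A's induced payoffs 6, 4; outcome (Free, Y), payoffs (6, 5).
If Country B leads: Country A's best replies are X→Tariff, Y→Tariff, Z→Tariff; Country B's induced payoffs 5, 2, 4; outcome (Tariff, X), payoffs (4, 5).
Country A gets 6 moving first and 4 moving second, so Country A prefers to move first.

first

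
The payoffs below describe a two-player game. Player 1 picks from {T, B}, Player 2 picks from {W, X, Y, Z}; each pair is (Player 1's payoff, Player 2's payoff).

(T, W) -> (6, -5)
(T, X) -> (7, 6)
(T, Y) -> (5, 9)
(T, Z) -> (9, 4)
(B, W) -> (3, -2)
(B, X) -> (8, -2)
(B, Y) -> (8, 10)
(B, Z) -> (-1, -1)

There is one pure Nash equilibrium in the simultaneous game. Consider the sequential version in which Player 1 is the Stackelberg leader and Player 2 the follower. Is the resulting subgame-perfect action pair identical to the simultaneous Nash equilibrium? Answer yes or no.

Backward induction with Player 1 moving first.
- T → Player 2 plays Y (best of -5, 6, 9, 4); Player 1 gets 5.
- B → Player 2 plays Y (best of -2, -2, 10, -1); Player 1 gets 8.
Among 5, 8, the best is 8 at B. Subgame-perfect outcome: (B, Y) with payoffs (8, 10).
Now find the simultaneous Nash equilibrium.
Player 1's best replies: W→T; X→B; Y→B; Z→T.
Player 2's best replies: T→Y; B→Y.
The unique mutual best reply is (B, Y), giving (8, 10).
Sequential outcome (B, Y) coincides with the Nash profile (B, Y).

yes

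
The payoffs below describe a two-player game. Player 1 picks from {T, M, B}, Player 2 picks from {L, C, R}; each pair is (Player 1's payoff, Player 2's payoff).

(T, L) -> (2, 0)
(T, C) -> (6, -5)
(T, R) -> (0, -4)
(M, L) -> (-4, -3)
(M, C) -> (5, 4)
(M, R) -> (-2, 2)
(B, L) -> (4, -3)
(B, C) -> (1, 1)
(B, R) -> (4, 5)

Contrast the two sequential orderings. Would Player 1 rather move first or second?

first

If Player 1 leads: Player 2's best replies are T→L, M→C, B→R; Player 1's induced payoffs 2, 5, 4; outcome (M, C), payoffs (5, 4).
If Player 2 leads: Player 1's best replies are L→B, C→T, R→B; Player 2's induced payoffs -3, -5, 5; outcome (B, R), payoffs (4, 5).
Player 1 gets 5 moving first and 4 moving second, so Player 1 prefers to move first.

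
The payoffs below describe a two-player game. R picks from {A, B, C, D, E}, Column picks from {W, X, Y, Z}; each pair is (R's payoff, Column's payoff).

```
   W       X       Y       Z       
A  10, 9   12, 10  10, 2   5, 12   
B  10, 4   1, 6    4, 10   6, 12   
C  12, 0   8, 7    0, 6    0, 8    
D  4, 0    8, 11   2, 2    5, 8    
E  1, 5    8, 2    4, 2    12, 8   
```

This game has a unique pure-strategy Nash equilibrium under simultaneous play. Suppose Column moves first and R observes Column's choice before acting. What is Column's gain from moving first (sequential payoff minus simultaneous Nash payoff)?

R best-responds to each possible Column move:
- W → R plays C (best of 10, 10, 12, 4, 1); Column gets 0.
- X → R plays A (best of 12, 1, 8, 8, 8); Column gets 10.
- Y → R plays A (best of 10, 4, 0, 2, 4); Column gets 2.
- Z → R plays E (best of 5, 6, 0, 5, 12); Column gets 8.
Column's induced payoffs are 0, 10, 2, 8, so Column commits to X. Subgame-perfect outcome: (A, X) with payoffs (12, 10).
Under simultaneous play:
R's best replies: W→C; X→A; Y→A; Z→E.
Column's best replies: A→Z; B→Z; C→Z; D→X; E→Z.
The unique mutual best reply is (E, Z), giving (12, 8).
Column's commitment gain: 10 − 8 = 2.

2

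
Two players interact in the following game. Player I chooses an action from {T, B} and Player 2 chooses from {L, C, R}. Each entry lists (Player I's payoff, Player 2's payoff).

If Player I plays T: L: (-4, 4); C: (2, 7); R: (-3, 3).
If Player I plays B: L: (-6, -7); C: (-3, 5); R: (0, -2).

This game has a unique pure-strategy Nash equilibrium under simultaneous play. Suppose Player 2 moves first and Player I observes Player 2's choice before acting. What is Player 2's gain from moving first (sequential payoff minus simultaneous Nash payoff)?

Work backward from Player I's decision.
- L → Player I plays T (best of -4, -6); Player 2 gets 4.
- C → Player I plays T (best of 2, -3); Player 2 gets 7.
- R → Player I plays B (best of -3, 0); Player 2 gets -2.
Player 2's induced payoffs are 4, 7, -2, so Player 2 commits to C. Subgame-perfect outcome: (T, C) with payoffs (2, 7).
Under simultaneous play:
Player I's best replies: L→T; C→T; R→B.
Player 2's best replies: T→C; B→C.
The unique mutual best reply is (T, C), giving (2, 7).
Player 2's commitment gain: 7 − 7 = 0.

0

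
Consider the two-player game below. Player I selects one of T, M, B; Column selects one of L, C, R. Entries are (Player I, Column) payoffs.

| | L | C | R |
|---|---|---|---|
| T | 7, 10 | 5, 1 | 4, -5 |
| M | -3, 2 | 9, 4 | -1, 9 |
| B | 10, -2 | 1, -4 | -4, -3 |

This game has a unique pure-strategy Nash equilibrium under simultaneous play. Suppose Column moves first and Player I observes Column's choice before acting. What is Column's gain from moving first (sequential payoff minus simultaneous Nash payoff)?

6

Solve by backward induction (Column leads).
- L → Player I plays B (best of 7, -3, 10); Column gets -2.
- C → Player I plays M (best of 5, 9, 1); Column gets 4.
- R → Player I plays T (best of 4, -1, -4); Column gets -5.
Column's induced payoffs are -2, 4, -5, so Column commits to C. Subgame-perfect outcome: (M, C) with payoffs (9, 4).
Under simultaneous play:
Player I's best replies: L→B; C→M; R→T.
Column's best replies: T→L; M→R; B→L.
The unique mutual best reply is (B, L), giving (10, -2).
Column's commitment gain: 4 − -2 = 6.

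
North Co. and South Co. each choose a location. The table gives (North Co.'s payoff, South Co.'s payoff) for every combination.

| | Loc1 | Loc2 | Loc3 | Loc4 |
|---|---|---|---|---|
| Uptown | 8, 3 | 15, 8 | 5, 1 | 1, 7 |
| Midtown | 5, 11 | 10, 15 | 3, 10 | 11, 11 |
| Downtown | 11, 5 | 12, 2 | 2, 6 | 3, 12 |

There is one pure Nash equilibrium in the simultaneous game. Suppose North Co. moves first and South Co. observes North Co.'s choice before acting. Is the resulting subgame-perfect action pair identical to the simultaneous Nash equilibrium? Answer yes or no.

yes

Work backward from South Co.'s decision.
- Uptown: South Co. compares 3, 8, 1, 7 and picks Loc2; North Co. would get 15.
- Midtown: South Co. compares 11, 15, 10, 11 and picks Loc2; North Co. would get 10.
- Downtown: South Co. compares 5, 2, 6, 12 and picks Loc4; North Co. would get 3.
North Co.'s induced payoffs are 15, 10, 3, so North Co. commits to Uptown. Subgame-perfect outcome: (Uptown, Loc2) with payoffs (15, 8).
Under simultaneous play:
North Co.'s best replies: Loc1→Downtown; Loc2→Uptown; Loc3→Uptown; Loc4→Midtown.
South Co.'s best replies: Uptown→Loc2; Midtown→Loc2; Downtown→Loc4.
The unique mutual best reply is (Uptown, Loc2), giving (15, 8).
Sequential outcome (Uptown, Loc2) coincides with the Nash profile (Uptown, Loc2).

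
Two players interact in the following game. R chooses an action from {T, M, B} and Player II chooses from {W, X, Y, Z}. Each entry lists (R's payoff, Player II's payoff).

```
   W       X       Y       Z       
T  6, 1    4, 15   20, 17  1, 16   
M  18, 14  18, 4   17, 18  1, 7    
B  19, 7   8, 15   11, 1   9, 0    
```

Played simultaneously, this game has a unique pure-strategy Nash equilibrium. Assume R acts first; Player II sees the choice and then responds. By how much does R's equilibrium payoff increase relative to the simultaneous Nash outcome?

Work backward from Player II's decision.
- T: BR = Y, leader payoff 20.
- M: BR = Y, leader payoff 17.
- B: BR = X, leader payoff 8.
Among 20, 17, 8, the best is 20 at T. Subgame-perfect outcome: (T, Y) with payoffs (20, 17).
For the simultaneous game, intersect best replies.
R's best replies: W→B; X→M; Y→T; Z→B.
Player II's best replies: T→Y; M→Y; B→X.
The unique mutual best reply is (T, Y), giving (20, 17).
R's commitment gain: 20 − 20 = 0.

0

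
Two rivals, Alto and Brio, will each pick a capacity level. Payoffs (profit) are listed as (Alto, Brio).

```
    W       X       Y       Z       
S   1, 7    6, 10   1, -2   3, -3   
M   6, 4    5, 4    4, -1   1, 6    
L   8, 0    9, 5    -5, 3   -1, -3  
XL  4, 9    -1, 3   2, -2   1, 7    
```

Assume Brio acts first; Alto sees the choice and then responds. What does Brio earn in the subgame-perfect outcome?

Backward induction with Brio moving first.
- W → Alto plays L (best of 1, 6, 8, 4); Brio gets 0.
- X → Alto plays L (best of 6, 5, 9, -1); Brio gets 5.
- Y → Alto plays M (best of 1, 4, -5, 2); Brio gets -1.
- Z → Alto plays S (best of 3, 1, -1, 1); Brio gets -3.
Among 0, 5, -1, -3, the best is 5 at X. Subgame-perfect outcome: (L, X) with payoffs (9, 5).

5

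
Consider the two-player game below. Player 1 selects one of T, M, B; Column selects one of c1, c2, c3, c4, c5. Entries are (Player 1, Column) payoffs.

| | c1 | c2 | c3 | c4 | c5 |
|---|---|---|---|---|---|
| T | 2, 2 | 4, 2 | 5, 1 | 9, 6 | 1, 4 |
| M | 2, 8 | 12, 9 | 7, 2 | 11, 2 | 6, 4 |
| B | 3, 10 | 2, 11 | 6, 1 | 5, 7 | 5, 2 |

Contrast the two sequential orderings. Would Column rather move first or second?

If Player 1 leads: Column's best replies are T→c4, M→c2, B→c2; Player 1's induced payoffs 9, 12, 2; outcome (M, c2), payoffs (12, 9).
If Column leads: Player 1's best replies are c1→B, c2→M, c3→M, c4→M, c5→M; Column's induced payoffs 10, 9, 2, 2, 4; outcome (B, c1), payoffs (3, 10).
Column gets 10 moving first and 9 moving second, so Column prefers to move first.

first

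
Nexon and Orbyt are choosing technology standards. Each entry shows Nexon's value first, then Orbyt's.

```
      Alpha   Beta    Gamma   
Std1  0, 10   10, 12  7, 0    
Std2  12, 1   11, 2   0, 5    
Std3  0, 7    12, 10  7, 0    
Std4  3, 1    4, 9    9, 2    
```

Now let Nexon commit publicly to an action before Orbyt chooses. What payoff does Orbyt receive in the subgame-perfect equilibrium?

Solve by backward induction (Nexon leads).
- Std1: BR = Beta, leader payoff 10.
- Std2: BR = Gamma, leader payoff 0.
- Std3: BR = Beta, leader payoff 12.
- Std4: BR = Beta, leader payoff 4.
Nexon's induced payoffs are 10, 0, 12, 4, so Nexon commits to Std3. Subgame-perfect outcome: (Std3, Beta) with payoffs (12, 10).

10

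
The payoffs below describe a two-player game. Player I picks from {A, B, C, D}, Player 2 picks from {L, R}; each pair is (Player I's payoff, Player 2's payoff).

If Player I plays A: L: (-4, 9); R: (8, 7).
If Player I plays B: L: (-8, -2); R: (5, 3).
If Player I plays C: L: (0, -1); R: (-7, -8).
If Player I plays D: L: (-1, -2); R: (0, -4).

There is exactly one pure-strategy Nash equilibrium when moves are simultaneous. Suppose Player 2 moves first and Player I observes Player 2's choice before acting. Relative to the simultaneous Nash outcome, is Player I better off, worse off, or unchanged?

better off

Backward induction with Player 2 moving first.
- L → Player I plays C (best of -4, -8, 0, -1); Player 2 gets -1.
- R → Player I plays A (best of 8, 5, -7, 0); Player 2 gets 7.
Maximizing over -1, 7, Player 2 chooses R. Subgame-perfect outcome: (A, R) with payoffs (8, 7).
Now find the simultaneous Nash equilibrium.
Player I's best replies: L→C; R→A.
Player 2's best replies: A→L; B→R; C→L; D→L.
Only (C, L) has each player best-responding; Nash payoffs (0, -1).
Player I earns 8 sequentially versus 0 at the Nash outcome: better off.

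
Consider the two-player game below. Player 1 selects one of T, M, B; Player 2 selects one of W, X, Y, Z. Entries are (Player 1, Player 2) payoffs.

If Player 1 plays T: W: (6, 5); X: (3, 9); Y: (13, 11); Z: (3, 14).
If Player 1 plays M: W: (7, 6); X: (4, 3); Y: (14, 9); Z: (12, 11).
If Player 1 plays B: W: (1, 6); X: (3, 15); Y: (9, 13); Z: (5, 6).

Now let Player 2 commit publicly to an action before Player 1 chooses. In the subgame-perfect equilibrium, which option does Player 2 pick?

Z

Solve by backward induction (Player 2 leads).
- W: Player 1 compares 6, 7, 1 and picks M; Player 2 would get 6.
- X: Player 1 compares 3, 4, 3 and picks M; Player 2 would get 3.
- Y: Player 1 compares 13, 14, 9 and picks M; Player 2 would get 9.
- Z: Player 1 compares 3, 12, 5 and picks M; Player 2 would get 11.
Player 2's induced payoffs are 6, 3, 9, 11, so Player 2 commits to Z. Subgame-perfect outcome: (M, Z) with payoffs (12, 11).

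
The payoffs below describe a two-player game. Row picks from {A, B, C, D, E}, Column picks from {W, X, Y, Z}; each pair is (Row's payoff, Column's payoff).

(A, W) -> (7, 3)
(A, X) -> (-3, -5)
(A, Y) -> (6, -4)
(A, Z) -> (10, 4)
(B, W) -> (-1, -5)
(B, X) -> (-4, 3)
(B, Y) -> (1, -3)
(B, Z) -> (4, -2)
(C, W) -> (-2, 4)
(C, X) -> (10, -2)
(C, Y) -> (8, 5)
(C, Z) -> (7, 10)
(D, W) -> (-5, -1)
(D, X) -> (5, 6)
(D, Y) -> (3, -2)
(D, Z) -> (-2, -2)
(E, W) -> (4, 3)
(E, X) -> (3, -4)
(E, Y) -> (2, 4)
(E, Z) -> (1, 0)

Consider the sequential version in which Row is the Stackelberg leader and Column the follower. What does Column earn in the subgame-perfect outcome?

4

Backward induction with Row moving first.
- A → Column plays Z (best of 3, -5, -4, 4); Row gets 10.
- B → Column plays X (best of -5, 3, -3, -2); Row gets -4.
- C → Column plays Z (best of 4, -2, 5, 10); Row gets 7.
- D → Column plays X (best of -1, 6, -2, -2); Row gets 5.
- E → Column plays Y (best of 3, -4, 4, 0); Row gets 2.
Among 10, -4, 7, 5, 2, the best is 10 at A. Subgame-perfect outcome: (A, Z) with payoffs (10, 4).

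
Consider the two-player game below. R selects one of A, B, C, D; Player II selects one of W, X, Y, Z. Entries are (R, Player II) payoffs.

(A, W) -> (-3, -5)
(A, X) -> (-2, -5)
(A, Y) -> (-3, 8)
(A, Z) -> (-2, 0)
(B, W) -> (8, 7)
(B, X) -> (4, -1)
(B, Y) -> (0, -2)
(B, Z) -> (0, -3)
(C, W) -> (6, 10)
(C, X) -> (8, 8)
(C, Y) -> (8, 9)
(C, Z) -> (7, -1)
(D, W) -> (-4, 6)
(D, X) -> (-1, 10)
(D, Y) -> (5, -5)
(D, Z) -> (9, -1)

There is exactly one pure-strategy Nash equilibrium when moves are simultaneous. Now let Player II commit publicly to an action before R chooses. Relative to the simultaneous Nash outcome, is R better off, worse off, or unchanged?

unchanged

Backward induction with Player II moving first.
- W: BR = B, leader payoff 7.
- X: BR = C, leader payoff 8.
- Y: BR = C, leader payoff 9.
- Z: BR = D, leader payoff -1.
Player II's induced payoffs are 7, 8, 9, -1, so Player II commits to Y. Subgame-perfect outcome: (C, Y) with payoffs (8, 9).
For the simultaneous game, intersect best replies.
R's best replies: W→B; X→C; Y→C; Z→D.
Player II's best replies: A→Y; B→W; C→W; D→X.
The unique mutual best reply is (B, W), giving (8, 7).
R earns 8 sequentially versus 8 at the Nash outcome: unchanged.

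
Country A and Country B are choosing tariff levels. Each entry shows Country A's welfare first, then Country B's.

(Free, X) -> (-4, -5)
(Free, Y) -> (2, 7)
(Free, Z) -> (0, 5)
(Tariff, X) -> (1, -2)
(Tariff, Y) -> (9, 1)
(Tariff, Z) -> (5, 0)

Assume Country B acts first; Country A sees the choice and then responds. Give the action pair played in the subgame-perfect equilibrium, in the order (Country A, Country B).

(Tariff, Y)

Solve by backward induction (Country B leads).
- X: BR = Tariff, leader payoff -2.
- Y: BR = Tariff, leader payoff 1.
- Z: BR = Tariff, leader payoff 0.
Country B's induced payoffs are -2, 1, 0, so Country B commits to Y. Subgame-perfect outcome: (Tariff, Y) with payoffs (9, 1).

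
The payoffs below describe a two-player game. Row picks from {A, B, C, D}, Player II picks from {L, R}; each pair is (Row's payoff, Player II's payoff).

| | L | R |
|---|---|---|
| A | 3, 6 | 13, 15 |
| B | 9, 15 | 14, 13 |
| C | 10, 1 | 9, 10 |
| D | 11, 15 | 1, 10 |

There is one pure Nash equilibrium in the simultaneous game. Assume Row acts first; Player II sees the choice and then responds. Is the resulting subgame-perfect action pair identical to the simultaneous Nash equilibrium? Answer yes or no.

Solve by backward induction (Row leads).
- A: BR = R, leader payoff 13.
- B: BR = L, leader payoff 9.
- C: BR = R, leader payoff 9.
- D: BR = L, leader payoff 11.
Among 13, 9, 9, 11, the best is 13 at A. Subgame-perfect outcome: (A, R) with payoffs (13, 15).
For the simultaneous game, intersect best replies.
Row's best replies: L→D; R→B.
Player II's best replies: A→R; B→L; C→R; D→L.
The unique mutual best reply is (D, L), giving (11, 15).
Sequential outcome (A, R) differs from the Nash profile (D, L).

no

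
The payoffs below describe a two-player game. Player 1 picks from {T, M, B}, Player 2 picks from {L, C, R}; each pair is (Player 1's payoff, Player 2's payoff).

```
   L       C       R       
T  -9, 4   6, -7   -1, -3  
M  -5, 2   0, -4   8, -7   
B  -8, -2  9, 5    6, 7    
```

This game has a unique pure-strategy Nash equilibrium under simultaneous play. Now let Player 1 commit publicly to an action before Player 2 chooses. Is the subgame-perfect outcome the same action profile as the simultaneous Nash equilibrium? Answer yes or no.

no

Player 2 best-responds to each possible Player 1 move:
- T: Player 2 compares 4, -7, -3 and picks L; Player 1 would get -9.
- M: Player 2 compares 2, -4, -7 and picks L; Player 1 would get -5.
- B: Player 2 compares -2, 5, 7 and picks R; Player 1 would get 6.
Player 1's induced payoffs are -9, -5, 6, so Player 1 commits to B. Subgame-perfect outcome: (B, R) with payoffs (6, 7).
Now find the simultaneous Nash equilibrium.
Player 1's best replies: L→M; C→B; R→M.
Player 2's best replies: T→L; M→L; B→R.
Only (M, L) has each player best-responding; Nash payoffs (-5, 2).
Sequential outcome (B, R) differs from the Nash profile (M, L).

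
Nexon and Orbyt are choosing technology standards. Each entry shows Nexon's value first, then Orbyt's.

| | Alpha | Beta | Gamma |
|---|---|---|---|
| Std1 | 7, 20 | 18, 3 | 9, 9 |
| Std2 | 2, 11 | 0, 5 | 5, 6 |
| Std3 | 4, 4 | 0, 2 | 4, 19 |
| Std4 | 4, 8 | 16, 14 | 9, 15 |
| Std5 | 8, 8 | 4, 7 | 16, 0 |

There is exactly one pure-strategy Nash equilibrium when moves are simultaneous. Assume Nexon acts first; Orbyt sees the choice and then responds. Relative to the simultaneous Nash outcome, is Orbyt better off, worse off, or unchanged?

better off

Backward induction with Nexon moving first.
- Std1: BR = Alpha, leader payoff 7.
- Std2: BR = Alpha, leader payoff 2.
- Std3: BR = Gamma, leader payoff 4.
- Std4: BR = Gamma, leader payoff 9.
- Std5: BR = Alpha, leader payoff 8.
Among 7, 2, 4, 9, 8, the best is 9 at Std4. Subgame-perfect outcome: (Std4, Gamma) with payoffs (9, 15).
For the simultaneous game, intersect best replies.
Nexon's best replies: Alpha→Std5; Beta→Std1; Gamma→Std5.
Orbyt's best replies: Std1→Alpha; Std2→Alpha; Std3→Gamma; Std4→Gamma; Std5→Alpha.
Only (Std5, Alpha) has each player best-responding; Nash payoffs (8, 8).
Orbyt earns 15 sequentially versus 8 at the Nash outcome: better off.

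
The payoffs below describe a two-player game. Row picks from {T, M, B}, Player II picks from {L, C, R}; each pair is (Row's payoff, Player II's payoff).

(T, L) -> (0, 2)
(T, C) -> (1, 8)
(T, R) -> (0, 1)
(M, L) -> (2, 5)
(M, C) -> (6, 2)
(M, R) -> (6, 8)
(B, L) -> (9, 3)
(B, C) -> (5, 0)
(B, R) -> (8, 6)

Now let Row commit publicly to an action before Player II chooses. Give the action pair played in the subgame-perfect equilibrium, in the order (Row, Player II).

Work backward from Player II's decision.
- T → Player II plays C (best of 2, 8, 1); Row gets 1.
- M → Player II plays R (best of 5, 2, 8); Row gets 6.
- B → Player II plays R (best of 3, 0, 6); Row gets 8.
Among 1, 6, 8, the best is 8 at B. Subgame-perfect outcome: (B, R) with payoffs (8, 6).

(B, R)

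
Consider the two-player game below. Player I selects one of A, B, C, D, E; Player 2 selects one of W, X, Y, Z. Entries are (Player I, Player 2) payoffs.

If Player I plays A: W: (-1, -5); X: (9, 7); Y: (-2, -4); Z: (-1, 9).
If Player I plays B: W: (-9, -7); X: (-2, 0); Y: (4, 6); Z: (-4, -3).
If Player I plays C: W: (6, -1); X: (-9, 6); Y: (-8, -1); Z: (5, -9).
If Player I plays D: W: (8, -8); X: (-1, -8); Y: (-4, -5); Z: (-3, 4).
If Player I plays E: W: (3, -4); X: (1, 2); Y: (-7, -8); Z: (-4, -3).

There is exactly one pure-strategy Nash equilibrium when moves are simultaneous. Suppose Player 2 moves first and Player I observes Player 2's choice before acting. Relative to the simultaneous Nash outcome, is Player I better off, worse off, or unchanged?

Solve by backward induction (Player 2 leads).
- W: BR = D, leader payoff -8.
- X: BR = A, leader payoff 7.
- Y: BR = B, leader payoff 6.
- Z: BR = C, leader payoff -9.
Among -8, 7, 6, -9, the best is 7 at X. Subgame-perfect outcome: (A, X) with payoffs (9, 7).
Under simultaneous play:
Player I's best replies: W→D; X→A; Y→B; Z→C.
Player 2's best replies: A→Z; B→Y; C→X; D→Z; E→X.
The unique mutual best reply is (B, Y), giving (4, 6).
Player I earns 9 sequentially versus 4 at the Nash outcome: better off.

better off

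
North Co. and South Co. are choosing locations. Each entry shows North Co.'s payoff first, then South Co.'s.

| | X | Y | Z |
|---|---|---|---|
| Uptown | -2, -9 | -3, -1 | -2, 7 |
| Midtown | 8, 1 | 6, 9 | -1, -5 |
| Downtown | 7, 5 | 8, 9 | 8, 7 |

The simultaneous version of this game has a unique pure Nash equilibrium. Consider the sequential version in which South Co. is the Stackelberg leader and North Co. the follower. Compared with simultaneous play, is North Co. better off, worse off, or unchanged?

Work backward from North Co.'s decision.
- X: North Co. compares -2, 8, 7 and picks Midtown; South Co. would get 1.
- Y: North Co. compares -3, 6, 8 and picks Downtown; South Co. would get 9.
- Z: North Co. compares -2, -1, 8 and picks Downtown; South Co. would get 7.
South Co.'s induced payoffs are 1, 9, 7, so South Co. commits to Y. Subgame-perfect outcome: (Downtown, Y) with payoffs (8, 9).
Under simultaneous play:
North Co.'s best replies: X→Midtown; Y→Downtown; Z→Downtown.
South Co.'s best replies: Uptown→Z; Midtown→Y; Downtown→Y.
Only (Downtown, Y) has each player best-responding; Nash payoffs (8, 9).
North Co. earns 8 sequentially versus 8 at the Nash outcome: unchanged.

unchanged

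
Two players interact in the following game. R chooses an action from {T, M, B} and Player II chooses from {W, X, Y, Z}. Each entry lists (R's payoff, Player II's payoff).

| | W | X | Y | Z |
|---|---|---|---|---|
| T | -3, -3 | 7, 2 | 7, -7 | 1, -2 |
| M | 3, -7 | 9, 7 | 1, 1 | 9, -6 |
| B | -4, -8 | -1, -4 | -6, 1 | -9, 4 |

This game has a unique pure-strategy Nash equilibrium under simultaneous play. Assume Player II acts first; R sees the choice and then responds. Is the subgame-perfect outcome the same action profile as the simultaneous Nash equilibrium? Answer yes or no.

yes

Solve by backward induction (Player II leads).
- W: BR = M, leader payoff -7.
- X: BR = M, leader payoff 7.
- Y: BR = T, leader payoff -7.
- Z: BR = M, leader payoff -6.
Among -7, 7, -7, -6, the best is 7 at X. Subgame-perfect outcome: (M, X) with payoffs (9, 7).
Now find the simultaneous Nash equilibrium.
R's best replies: W→M; X→M; Y→T; Z→M.
Player II's best replies: T→X; M→X; B→Z.
The unique mutual best reply is (M, X), giving (9, 7).
Sequential outcome (M, X) coincides with the Nash profile (M, X).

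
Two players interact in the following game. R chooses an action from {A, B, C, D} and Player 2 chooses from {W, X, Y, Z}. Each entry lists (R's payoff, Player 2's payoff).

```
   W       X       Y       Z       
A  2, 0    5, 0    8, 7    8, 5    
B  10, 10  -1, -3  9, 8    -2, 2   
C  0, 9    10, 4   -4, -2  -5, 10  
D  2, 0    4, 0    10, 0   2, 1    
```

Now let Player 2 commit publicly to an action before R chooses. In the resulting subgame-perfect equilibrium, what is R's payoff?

Backward induction with Player 2 moving first.
- W → R plays B (best of 2, 10, 0, 2); Player 2 gets 10.
- X → R plays C (best of 5, -1, 10, 4); Player 2 gets 4.
- Y → R plays D (best of 8, 9, -4, 10); Player 2 gets 0.
- Z → R plays A (best of 8, -2, -5, 2); Player 2 gets 5.
Player 2's induced payoffs are 10, 4, 0, 5, so Player 2 commits to W. Subgame-perfect outcome: (B, W) with payoffs (10, 10).

10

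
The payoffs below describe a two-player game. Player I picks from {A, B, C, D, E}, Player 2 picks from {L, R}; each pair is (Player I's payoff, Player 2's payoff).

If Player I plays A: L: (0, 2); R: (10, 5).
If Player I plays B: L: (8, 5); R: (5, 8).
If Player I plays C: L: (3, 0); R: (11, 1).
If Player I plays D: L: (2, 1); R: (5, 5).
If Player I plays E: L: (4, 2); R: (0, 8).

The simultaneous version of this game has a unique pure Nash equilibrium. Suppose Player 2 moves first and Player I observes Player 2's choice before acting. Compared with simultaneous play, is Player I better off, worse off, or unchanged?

Backward induction with Player 2 moving first.
- L: BR = B, leader payoff 5.
- R: BR = C, leader payoff 1.
Player 2's induced payoffs are 5, 1, so Player 2 commits to L. Subgame-perfect outcome: (B, L) with payoffs (8, 5).
Under simultaneous play:
Player I's best replies: L→B; R→C.
Player 2's best replies: A→R; B→R; C→R; D→R; E→R.
Only (C, R) has each player best-responding; Nash payoffs (11, 1).
Player I earns 8 sequentially versus 11 at the Nash outcome: worse off.

worse off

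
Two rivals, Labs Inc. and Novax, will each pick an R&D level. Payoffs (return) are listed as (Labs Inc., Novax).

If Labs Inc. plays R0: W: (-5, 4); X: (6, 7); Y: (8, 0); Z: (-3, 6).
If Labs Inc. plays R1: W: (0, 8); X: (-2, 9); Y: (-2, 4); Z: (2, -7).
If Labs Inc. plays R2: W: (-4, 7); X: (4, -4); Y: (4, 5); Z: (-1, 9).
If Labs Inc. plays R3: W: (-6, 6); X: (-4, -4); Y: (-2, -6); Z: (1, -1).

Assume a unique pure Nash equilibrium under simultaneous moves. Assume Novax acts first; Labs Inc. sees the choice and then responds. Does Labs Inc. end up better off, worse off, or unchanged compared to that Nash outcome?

worse off

Solve by backward induction (Novax leads).
- W: BR = R1, leader payoff 8.
- X: BR = R0, leader payoff 7.
- Y: BR = R0, leader payoff 0.
- Z: BR = R1, leader payoff -7.
Among 8, 7, 0, -7, the best is 8 at W. Subgame-perfect outcome: (R1, W) with payoffs (0, 8).
For the simultaneous game, intersect best replies.
Labs Inc.'s best replies: W→R1; X→R0; Y→R0; Z→R1.
Novax's best replies: R0→X; R1→X; R2→Z; R3→W.
Only (R0, X) has each player best-responding; Nash payoffs (6, 7).
Labs Inc. earns 0 sequentially versus 6 at the Nash outcome: worse off.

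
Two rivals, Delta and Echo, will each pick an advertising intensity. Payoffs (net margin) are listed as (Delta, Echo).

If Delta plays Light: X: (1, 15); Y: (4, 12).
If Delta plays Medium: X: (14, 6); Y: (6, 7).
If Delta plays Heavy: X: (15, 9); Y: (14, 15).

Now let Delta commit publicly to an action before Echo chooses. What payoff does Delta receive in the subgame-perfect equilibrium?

Echo best-responds to each possible Delta move:
- Light: Echo compares 15, 12 and picks X; Delta would get 1.
- Medium: Echo compares 6, 7 and picks Y; Delta would get 6.
- Heavy: Echo compares 9, 15 and picks Y; Delta would get 14.
Among 1, 6, 14, the best is 14 at Heavy. Subgame-perfect outcome: (Heavy, Y) with payoffs (14, 15).

14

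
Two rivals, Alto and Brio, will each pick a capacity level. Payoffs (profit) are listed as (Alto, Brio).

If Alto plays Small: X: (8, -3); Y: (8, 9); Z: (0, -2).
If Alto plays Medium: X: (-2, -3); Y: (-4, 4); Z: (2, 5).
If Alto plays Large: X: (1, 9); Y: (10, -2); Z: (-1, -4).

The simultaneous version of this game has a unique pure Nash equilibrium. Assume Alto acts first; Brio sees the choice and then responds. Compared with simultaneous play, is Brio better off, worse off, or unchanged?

better off

Solve by backward induction (Alto leads).
- Small → Brio plays Y (best of -3, 9, -2); Alto gets 8.
- Medium → Brio plays Z (best of -3, 4, 5); Alto gets 2.
- Large → Brio plays X (best of 9, -2, -4); Alto gets 1.
Alto's induced payoffs are 8, 2, 1, so Alto commits to Small. Subgame-perfect outcome: (Small, Y) with payoffs (8, 9).
Under simultaneous play:
Alto's best replies: X→Small; Y→Large; Z→Medium.
Brio's best replies: Small→Y; Medium→Z; Large→X.
Only (Medium, Z) has each player best-responding; Nash payoffs (2, 5).
Brio earns 9 sequentially versus 5 at the Nash outcome: better off.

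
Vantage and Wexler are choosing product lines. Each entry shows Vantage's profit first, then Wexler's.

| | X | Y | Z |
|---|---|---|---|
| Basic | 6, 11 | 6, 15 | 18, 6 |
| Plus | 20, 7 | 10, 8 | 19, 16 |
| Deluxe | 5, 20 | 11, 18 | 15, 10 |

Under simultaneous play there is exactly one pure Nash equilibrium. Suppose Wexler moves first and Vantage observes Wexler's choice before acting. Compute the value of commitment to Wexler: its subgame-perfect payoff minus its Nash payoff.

Solve by backward induction (Wexler leads).
- X: Vantage compares 6, 20, 5 and picks Plus; Wexler would get 7.
- Y: Vantage compares 6, 10, 11 and picks Deluxe; Wexler would get 18.
- Z: Vantage compares 18, 19, 15 and picks Plus; Wexler would get 16.
Among 7, 18, 16, the best is 18 at Y. Subgame-perfect outcome: (Deluxe, Y) with payoffs (11, 18).
Under simultaneous play:
Vantage's best replies: X→Plus; Y→Deluxe; Z→Plus.
Wexler's best replies: Basic→Y; Plus→Z; Deluxe→X.
The unique mutual best reply is (Plus, Z), giving (19, 16).
Wexler's commitment gain: 18 − 16 = 2.

2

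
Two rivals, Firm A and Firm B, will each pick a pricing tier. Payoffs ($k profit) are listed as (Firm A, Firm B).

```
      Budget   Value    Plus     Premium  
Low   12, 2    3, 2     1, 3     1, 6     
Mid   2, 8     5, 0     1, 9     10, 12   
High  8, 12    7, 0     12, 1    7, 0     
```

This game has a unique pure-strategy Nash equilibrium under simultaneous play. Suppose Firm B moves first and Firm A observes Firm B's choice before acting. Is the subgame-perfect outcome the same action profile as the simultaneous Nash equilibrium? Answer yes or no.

Work backward from Firm A's decision.
- Budget: BR = Low, leader payoff 2.
- Value: BR = High, leader payoff 0.
- Plus: BR = High, leader payoff 1.
- Premium: BR = Mid, leader payoff 12.
Maximizing over 2, 0, 1, 12, Firm B chooses Premium. Subgame-perfect outcome: (Mid, Premium) with payoffs (10, 12).
For the simultaneous game, intersect best replies.
Firm A's best replies: Budget→Low; Value→High; Plus→High; Premium→Mid.
Firm B's best replies: Low→Premium; Mid→Premium; High→Budget.
Only (Mid, Premium) has each player best-responding; Nash payoffs (10, 12).
Sequential outcome (Mid, Premium) coincides with the Nash profile (Mid, Premium).

yes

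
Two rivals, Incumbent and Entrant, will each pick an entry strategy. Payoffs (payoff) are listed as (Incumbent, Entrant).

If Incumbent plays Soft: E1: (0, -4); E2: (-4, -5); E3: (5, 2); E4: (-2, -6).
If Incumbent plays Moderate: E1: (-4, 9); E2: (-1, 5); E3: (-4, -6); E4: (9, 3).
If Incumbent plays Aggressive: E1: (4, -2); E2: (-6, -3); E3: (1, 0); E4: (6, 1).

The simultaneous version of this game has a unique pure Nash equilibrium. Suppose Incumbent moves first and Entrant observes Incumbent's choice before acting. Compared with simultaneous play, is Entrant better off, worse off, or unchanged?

worse off

Backward induction with Incumbent moving first.
- Soft: Entrant compares -4, -5, 2, -6 and picks E3; Incumbent would get 5.
- Moderate: Entrant compares 9, 5, -6, 3 and picks E1; Incumbent would get -4.
- Aggressive: Entrant compares -2, -3, 0, 1 and picks E4; Incumbent would get 6.
Among 5, -4, 6, the best is 6 at Aggressive. Subgame-perfect outcome: (Aggressive, E4) with payoffs (6, 1).
For the simultaneous game, intersect best replies.
Incumbent's best replies: E1→Aggressive; E2→Moderate; E3→Soft; E4→Moderate.
Entrant's best replies: Soft→E3; Moderate→E1; Aggressive→E4.
The unique mutual best reply is (Soft, E3), giving (5, 2).
Entrant earns 1 sequentially versus 2 at the Nash outcome: worse off.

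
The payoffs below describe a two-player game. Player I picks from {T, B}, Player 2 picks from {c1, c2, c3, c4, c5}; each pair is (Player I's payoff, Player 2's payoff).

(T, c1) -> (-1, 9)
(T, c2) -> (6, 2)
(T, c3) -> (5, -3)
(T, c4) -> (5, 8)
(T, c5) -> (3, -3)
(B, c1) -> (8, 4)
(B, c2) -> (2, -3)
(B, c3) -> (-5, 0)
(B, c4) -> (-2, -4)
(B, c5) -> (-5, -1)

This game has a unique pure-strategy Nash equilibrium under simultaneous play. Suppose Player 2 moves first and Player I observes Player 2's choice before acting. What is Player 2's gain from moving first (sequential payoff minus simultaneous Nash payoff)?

Backward induction with Player 2 moving first.
- c1: BR = B, leader payoff 4.
- c2: BR = T, leader payoff 2.
- c3: BR = T, leader payoff -3.
- c4: BR = T, leader payoff 8.
- c5: BR = T, leader payoff -3.
Among 4, 2, -3, 8, -3, the best is 8 at c4. Subgame-perfect outcome: (T, c4) with payoffs (5, 8).
Under simultaneous play:
Player I's best replies: c1→B; c2→T; c3→T; c4→T; c5→T.
Player 2's best replies: T→c1; B→c1.
Only (B, c1) has each player best-responding; Nash payoffs (8, 4).
Player 2's commitment gain: 8 − 4 = 4.

4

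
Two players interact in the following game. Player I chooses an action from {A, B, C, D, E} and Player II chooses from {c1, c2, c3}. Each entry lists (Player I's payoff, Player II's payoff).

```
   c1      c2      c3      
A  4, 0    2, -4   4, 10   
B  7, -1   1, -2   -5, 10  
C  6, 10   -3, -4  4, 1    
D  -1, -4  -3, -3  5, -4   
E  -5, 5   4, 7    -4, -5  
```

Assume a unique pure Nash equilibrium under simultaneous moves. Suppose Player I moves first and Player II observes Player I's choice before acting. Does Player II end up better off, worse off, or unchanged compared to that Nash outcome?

Player II best-responds to each possible Player I move:
- A: Player II compares 0, -4, 10 and picks c3; Player I would get 4.
- B: Player II compares -1, -2, 10 and picks c3; Player I would get -5.
- C: Player II compares 10, -4, 1 and picks c1; Player I would get 6.
- D: Player II compares -4, -3, -4 and picks c2; Player I would get -3.
- E: Player II compares 5, 7, -5 and picks c2; Player I would get 4.
Among 4, -5, 6, -3, 4, the best is 6 at C. Subgame-perfect outcome: (C, c1) with payoffs (6, 10).
Now find the simultaneous Nash equilibrium.
Player I's best replies: c1→B; c2→E; c3→D.
Player II's best replies: A→c3; B→c3; C→c1; D→c2; E→c2.
Only (E, c2) has each player best-responding; Nash payoffs (4, 7).
Player II earns 10 sequentially versus 7 at the Nash outcome: better off.

better off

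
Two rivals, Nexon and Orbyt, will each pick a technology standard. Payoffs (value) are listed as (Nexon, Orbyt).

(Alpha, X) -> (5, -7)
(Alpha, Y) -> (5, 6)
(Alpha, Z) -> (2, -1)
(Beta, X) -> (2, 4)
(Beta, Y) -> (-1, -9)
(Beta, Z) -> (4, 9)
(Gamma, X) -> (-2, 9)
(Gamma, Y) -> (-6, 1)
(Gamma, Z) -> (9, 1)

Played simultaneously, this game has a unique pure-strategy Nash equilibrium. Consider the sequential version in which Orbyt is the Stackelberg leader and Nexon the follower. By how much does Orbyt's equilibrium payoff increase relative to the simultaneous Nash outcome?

0

Nexon best-responds to each possible Orbyt move:
- X: BR = Alpha, leader payoff -7.
- Y: BR = Alpha, leader payoff 6.
- Z: BR = Gamma, leader payoff 1.
Maximizing over -7, 6, 1, Orbyt chooses Y. Subgame-perfect outcome: (Alpha, Y) with payoffs (5, 6).
Now find the simultaneous Nash equilibrium.
Nexon's best replies: X→Alpha; Y→Alpha; Z→Gamma.
Orbyt's best replies: Alpha→Y; Beta→Z; Gamma→X.
Only (Alpha, Y) has each player best-responding; Nash payoffs (5, 6).
Orbyt's commitment gain: 6 − 6 = 0.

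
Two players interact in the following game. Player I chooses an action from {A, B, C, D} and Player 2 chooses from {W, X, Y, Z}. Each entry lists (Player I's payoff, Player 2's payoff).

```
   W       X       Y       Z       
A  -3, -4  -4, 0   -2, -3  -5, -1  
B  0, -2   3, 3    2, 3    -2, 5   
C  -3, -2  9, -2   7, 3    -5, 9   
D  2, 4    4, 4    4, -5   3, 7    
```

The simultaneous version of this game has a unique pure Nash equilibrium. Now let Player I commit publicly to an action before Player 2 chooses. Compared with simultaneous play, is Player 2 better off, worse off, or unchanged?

Player 2 best-responds to each possible Player I move:
- A → Player 2 plays X (best of -4, 0, -3, -1); Player I gets -4.
- B → Player 2 plays Z (best of -2, 3, 3, 5); Player I gets -2.
- C → Player 2 plays Z (best of -2, -2, 3, 9); Player I gets -5.
- D → Player 2 plays Z (best of 4, 4, -5, 7); Player I gets 3.
Maximizing over -4, -2, -5, 3, Player I chooses D. Subgame-perfect outcome: (D, Z) with payoffs (3, 7).
Now find the simultaneous Nash equilibrium.
Player I's best replies: W→D; X→C; Y→C; Z→D.
Player 2's best replies: A→X; B→Z; C→Z; D→Z.
The unique mutual best reply is (D, Z), giving (3, 7).
Player 2 earns 7 sequentially versus 7 at the Nash outcome: unchanged.

unchanged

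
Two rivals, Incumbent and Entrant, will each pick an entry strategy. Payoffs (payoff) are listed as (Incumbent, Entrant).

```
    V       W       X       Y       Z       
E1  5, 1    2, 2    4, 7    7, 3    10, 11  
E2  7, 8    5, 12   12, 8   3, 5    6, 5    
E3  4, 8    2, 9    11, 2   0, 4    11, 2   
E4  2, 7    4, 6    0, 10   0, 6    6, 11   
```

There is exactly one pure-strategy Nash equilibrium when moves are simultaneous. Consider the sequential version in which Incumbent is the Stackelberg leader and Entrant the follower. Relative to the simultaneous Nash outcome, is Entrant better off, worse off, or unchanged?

worse off

Work backward from Entrant's decision.
- E1: Entrant compares 1, 2, 7, 3, 11 and picks Z; Incumbent would get 10.
- E2: Entrant compares 8, 12, 8, 5, 5 and picks W; Incumbent would get 5.
- E3: Entrant compares 8, 9, 2, 4, 2 and picks W; Incumbent would get 2.
- E4: Entrant compares 7, 6, 10, 6, 11 and picks Z; Incumbent would get 6.
Maximizing over 10, 5, 2, 6, Incumbent chooses E1. Subgame-perfect outcome: (E1, Z) with payoffs (10, 11).
Under simultaneous play:
Incumbent's best replies: V→E2; W→E2; X→E2; Y→E1; Z→E3.
Entrant's best replies: E1→Z; E2→W; E3→W; E4→Z.
The unique mutual best reply is (E2, W), giving (5, 12).
Entrant earns 11 sequentially versus 12 at the Nash outcome: worse off.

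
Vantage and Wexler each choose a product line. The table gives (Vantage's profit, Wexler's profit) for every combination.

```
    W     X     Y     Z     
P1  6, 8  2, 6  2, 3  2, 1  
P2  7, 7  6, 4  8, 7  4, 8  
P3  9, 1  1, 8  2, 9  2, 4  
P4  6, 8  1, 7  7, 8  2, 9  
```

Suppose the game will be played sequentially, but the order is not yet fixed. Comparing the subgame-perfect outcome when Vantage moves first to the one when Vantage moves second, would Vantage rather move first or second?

first

If Vantage leads: Wexler's best replies are P1→W, P2→Z, P3→Y, P4→Z; Vantage's induced payoffs 6, 4, 2, 2; outcome (P1, W), payoffs (6, 8).
If Wexler leads: Vantage's best replies are W→P3, X→P2, Y→P2, Z→P2; Wexler's induced payoffs 1, 4, 7, 8; outcome (P2, Z), payoffs (4, 8).
Vantage gets 6 moving first and 4 moving second, so Vantage prefers to move first.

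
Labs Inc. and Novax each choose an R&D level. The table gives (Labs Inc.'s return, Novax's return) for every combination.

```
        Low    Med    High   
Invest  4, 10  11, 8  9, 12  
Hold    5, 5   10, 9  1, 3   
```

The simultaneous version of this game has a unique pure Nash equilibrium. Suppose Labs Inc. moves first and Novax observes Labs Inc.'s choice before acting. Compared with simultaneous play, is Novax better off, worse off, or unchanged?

worse off

Backward induction with Labs Inc. moving first.
- Invest: Novax compares 10, 8, 12 and picks High; Labs Inc. would get 9.
- Hold: Novax compares 5, 9, 3 and picks Med; Labs Inc. would get 10.
Labs Inc.'s induced payoffs are 9, 10, so Labs Inc. commits to Hold. Subgame-perfect outcome: (Hold, Med) with payoffs (10, 9).
For the simultaneous game, intersect best replies.
Labs Inc.'s best replies: Low→Hold; Med→Invest; High→Invest.
Novax's best replies: Invest→High; Hold→Med.
The unique mutual best reply is (Invest, High), giving (9, 12).
Novax earns 9 sequentially versus 12 at the Nash outcome: worse off.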